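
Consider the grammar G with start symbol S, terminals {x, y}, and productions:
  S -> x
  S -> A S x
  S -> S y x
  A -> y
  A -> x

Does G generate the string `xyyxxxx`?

S ⇒ ASx ⇒ xSx ⇒ xASxx ⇒ xySxx ⇒ xyASxxx ⇒ xyySxxx ⇒ xyyxxxx

yes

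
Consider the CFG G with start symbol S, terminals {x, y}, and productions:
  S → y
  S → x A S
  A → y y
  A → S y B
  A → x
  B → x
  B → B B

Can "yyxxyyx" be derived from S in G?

no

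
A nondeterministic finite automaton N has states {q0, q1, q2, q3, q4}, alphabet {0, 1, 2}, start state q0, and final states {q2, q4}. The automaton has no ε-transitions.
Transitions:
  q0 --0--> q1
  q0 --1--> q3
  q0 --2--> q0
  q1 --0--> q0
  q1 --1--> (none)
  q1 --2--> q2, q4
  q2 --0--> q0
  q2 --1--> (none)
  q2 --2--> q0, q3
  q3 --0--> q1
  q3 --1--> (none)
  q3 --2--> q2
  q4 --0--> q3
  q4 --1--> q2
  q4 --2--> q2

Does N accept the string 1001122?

rejected

Start: {q0}
read 1: {q3}
read 0: {q1}
read 0: {q0}
read 1: {q3}
read 1: {}
The reachable set is empty and stays empty for the remaining 2 symbols.
Reachable ∩ accepting = {} — empty.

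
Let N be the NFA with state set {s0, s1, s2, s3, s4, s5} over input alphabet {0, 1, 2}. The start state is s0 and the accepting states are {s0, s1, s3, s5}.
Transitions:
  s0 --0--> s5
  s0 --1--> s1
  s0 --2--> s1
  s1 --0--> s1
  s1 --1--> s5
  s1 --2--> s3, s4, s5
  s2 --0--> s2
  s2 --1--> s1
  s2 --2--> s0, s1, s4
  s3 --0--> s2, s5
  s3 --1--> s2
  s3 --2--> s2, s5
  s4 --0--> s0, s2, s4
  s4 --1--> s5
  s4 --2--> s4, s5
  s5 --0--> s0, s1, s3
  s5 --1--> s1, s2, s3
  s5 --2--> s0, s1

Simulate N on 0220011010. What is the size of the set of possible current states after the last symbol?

Start: {s0}
read 0: {s5}
read 2: {s0, s1}
read 2: {s1, s3, s4, s5}
read 0: {s0, s1, s2, s3, s4, s5}
read 0: {s0, s1, s2, s3, s4, s5}
read 1: {s1, s2, s3, s5}
read 1: {s1, s2, s3, s5}
read 0: {s0, s1, s2, s3, s5}
read 1: {s1, s2, s3, s5}
read 0: {s0, s1, s2, s3, s5}
Final reachable set {s0, s1, s2, s3, s5} has 5 states.

5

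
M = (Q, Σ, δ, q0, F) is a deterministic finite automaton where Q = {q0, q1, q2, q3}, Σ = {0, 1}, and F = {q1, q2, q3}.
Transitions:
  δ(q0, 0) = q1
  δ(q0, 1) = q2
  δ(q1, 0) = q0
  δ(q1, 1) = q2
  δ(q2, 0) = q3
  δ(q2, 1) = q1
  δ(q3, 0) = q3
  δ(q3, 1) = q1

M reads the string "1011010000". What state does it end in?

q0 --1--> q2
q2 --0--> q3
q3 --1--> q1
q1 --1--> q2
q2 --0--> q3
q3 --1--> q1
q1 --0--> q0
q0 --0--> q1
q1 --0--> q0
q0 --0--> q1

q1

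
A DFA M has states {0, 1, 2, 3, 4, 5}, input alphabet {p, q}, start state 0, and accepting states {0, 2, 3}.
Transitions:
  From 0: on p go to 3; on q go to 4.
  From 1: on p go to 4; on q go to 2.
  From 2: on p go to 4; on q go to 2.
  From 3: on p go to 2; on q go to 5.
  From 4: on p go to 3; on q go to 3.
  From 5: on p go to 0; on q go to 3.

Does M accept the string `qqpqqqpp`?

accepted

0 --q--> 4
4 --q--> 3
3 --p--> 2
2 --q--> 2
2 --q--> 2
2 --q--> 2
2 --p--> 4
4 --p--> 3
End in state 3, which is an accepting state.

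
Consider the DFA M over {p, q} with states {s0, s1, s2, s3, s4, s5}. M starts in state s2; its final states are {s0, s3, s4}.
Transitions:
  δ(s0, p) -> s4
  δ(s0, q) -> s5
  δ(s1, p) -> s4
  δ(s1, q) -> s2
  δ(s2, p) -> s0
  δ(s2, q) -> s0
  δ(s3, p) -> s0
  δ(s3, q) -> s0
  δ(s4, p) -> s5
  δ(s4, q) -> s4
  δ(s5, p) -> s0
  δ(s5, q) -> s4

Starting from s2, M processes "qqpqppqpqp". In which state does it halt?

s5

s2 --q--> s0
s0 --q--> s5
s5 --p--> s0
s0 --q--> s5
s5 --p--> s0
s0 --p--> s4
s4 --q--> s4
s4 --p--> s5
s5 --q--> s4
s4 --p--> s5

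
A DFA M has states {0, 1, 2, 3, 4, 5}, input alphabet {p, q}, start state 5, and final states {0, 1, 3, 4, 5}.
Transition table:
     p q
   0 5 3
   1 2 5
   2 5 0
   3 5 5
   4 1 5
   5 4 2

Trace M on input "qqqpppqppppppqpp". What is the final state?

5 --q--> 2
2 --q--> 0
0 --q--> 3
3 --p--> 5
5 --p--> 4
4 --p--> 1
1 --q--> 5
5 --p--> 4
4 --p--> 1
1 --p--> 2
2 --p--> 5
5 --p--> 4
4 --p--> 1
1 --q--> 5
5 --p--> 4
4 --p--> 1

1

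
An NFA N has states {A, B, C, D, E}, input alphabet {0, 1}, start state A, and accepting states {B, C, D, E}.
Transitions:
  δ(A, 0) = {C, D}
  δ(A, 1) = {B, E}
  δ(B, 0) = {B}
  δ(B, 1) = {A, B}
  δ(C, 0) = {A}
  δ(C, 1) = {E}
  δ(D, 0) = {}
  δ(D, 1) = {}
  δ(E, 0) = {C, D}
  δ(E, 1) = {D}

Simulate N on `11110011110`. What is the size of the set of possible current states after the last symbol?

3

Start: {A}
read 1: {B, E}
read 1: {A, B, D}
read 1: {A, B, E}
read 1: {A, B, D, E}
read 0: {B, C, D}
read 0: {A, B}
read 1: {A, B, E}
read 1: {A, B, D, E}
read 1: {A, B, D, E}
read 1: {A, B, D, E}
read 0: {B, C, D}
Final reachable set {B, C, D} has 3 states.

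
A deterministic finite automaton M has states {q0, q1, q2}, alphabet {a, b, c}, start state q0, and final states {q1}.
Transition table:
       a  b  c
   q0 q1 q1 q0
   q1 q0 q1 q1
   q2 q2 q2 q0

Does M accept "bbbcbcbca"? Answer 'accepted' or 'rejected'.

rejected

q0 --b--> q1
q1 --b--> q1
q1 --b--> q1
q1 --c--> q1
q1 --b--> q1
q1 --c--> q1
q1 --b--> q1
q1 --c--> q1
q1 --a--> q0
End in state q0, which is not an accepting state.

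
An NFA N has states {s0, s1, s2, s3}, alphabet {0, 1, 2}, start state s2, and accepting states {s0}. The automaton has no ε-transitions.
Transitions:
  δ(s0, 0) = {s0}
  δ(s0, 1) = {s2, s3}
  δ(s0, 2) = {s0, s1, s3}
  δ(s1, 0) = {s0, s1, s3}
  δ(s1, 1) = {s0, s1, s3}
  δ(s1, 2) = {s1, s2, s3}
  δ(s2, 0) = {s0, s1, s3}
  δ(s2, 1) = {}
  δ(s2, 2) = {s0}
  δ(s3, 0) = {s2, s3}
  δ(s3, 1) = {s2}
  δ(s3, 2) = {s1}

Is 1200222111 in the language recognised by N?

rejected

Start: {s2}
read 1: {}
The reachable set is empty and stays empty for the remaining 9 symbols.
Reachable ∩ accepting = {} — empty.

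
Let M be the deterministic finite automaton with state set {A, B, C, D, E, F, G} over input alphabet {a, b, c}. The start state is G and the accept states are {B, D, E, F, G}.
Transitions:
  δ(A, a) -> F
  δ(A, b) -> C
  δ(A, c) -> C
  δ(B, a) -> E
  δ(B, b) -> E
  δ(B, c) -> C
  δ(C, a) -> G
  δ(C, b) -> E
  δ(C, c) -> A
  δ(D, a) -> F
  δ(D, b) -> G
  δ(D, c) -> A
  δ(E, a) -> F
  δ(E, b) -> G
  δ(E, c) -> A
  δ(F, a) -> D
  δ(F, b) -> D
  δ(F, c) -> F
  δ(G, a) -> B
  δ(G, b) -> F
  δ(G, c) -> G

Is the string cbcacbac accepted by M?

G --c--> G
G --b--> F
F --c--> F
F --a--> D
D --c--> A
A --b--> C
C --a--> G
G --c--> G
End in state G, which is an accepting state.

accepted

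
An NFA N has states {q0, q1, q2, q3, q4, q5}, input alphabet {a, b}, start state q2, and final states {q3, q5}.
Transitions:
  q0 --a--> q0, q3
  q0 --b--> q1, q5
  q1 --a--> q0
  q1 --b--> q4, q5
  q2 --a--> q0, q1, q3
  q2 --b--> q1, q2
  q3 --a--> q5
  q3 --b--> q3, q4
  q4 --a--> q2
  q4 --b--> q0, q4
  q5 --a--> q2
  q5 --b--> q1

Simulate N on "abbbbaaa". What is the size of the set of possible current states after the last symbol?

5

Start: {q2}
read a: {q0, q1, q3}
read b: {q1, q3, q4, q5}
read b: {q0, q1, q3, q4, q5}
read b: {q0, q1, q3, q4, q5}
read b: {q0, q1, q3, q4, q5}
read a: {q0, q2, q3, q5}
read a: {q0, q1, q2, q3, q5}
read a: {q0, q1, q2, q3, q5}
Final reachable set {q0, q1, q2, q3, q5} has 5 states.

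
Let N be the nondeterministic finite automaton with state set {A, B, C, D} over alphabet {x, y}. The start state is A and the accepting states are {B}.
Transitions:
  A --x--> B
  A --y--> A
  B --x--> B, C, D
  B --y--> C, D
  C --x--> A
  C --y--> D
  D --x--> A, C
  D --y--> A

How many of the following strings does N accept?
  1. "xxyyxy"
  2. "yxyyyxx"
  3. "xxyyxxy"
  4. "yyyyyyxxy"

"xxyyxy": rejected
"yxyyyxx": accepted
"xxyyxxy": rejected
"yyyyyyxxy": rejected

1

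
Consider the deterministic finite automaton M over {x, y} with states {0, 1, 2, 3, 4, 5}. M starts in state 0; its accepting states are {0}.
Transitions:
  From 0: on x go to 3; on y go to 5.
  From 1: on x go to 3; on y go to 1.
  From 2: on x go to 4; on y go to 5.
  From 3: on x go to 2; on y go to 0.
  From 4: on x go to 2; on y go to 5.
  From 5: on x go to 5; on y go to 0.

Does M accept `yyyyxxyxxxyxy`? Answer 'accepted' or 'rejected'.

0 --y--> 5
5 --y--> 0
0 --y--> 5
5 --y--> 0
0 --x--> 3
3 --x--> 2
2 --y--> 5
5 --x--> 5
5 --x--> 5
5 --x--> 5
5 --y--> 0
0 --x--> 3
3 --y--> 0
End in state 0, which is an accepting state.

accepted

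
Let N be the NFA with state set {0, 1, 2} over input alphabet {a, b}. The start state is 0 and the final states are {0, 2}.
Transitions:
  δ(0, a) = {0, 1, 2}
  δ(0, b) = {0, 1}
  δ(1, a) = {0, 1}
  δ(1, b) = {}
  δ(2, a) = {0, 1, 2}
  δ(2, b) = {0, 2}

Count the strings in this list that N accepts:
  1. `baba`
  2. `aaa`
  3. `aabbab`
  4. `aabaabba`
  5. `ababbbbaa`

`baba`: accepted
`aaa`: accepted
`aabbab`: accepted
`aabaabba`: accepted
`ababbbbaa`: accepted

5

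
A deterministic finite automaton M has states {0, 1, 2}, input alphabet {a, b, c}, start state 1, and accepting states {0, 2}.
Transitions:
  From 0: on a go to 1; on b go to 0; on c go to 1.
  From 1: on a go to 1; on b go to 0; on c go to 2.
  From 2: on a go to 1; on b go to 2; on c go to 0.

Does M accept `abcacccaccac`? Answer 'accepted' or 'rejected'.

1 --a--> 1
1 --b--> 0
0 --c--> 1
1 --a--> 1
1 --c--> 2
2 --c--> 0
0 --c--> 1
1 --a--> 1
1 --c--> 2
2 --c--> 0
0 --a--> 1
1 --c--> 2
End in state 2, which is an accepting state.

accepted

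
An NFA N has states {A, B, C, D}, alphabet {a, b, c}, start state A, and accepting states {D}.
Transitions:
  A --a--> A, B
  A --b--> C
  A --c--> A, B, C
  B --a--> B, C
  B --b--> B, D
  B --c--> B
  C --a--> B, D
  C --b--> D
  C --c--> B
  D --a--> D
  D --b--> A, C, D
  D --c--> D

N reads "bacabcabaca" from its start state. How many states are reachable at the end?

4

Start: {A}
read b: {C}
read a: {B, D}
read c: {B, D}
read a: {B, C, D}
read b: {A, B, C, D}
read c: {A, B, C, D}
read a: {A, B, C, D}
read b: {A, B, C, D}
read a: {A, B, C, D}
read c: {A, B, C, D}
read a: {A, B, C, D}
Final reachable set {A, B, C, D} has 4 states.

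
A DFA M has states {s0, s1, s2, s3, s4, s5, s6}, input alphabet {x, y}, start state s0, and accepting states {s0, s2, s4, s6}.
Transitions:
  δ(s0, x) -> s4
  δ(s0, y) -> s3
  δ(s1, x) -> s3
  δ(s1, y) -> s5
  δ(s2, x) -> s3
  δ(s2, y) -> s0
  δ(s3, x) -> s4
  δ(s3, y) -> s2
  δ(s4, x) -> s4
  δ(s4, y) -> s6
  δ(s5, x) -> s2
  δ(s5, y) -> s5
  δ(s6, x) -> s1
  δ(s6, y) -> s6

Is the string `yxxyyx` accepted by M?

s0 --y--> s3
s3 --x--> s4
s4 --x--> s4
s4 --y--> s6
s6 --y--> s6
s6 --x--> s1
End in state s1, which is not an accepting state.

rejected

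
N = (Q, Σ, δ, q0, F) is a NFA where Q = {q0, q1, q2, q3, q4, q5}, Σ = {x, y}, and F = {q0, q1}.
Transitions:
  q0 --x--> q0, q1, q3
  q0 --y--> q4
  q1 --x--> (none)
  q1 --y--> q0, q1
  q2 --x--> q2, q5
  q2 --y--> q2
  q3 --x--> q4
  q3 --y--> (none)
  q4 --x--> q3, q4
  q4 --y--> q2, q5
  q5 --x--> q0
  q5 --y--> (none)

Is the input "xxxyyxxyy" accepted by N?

accepted

Start: {q0}
read x: {q0, q1, q3}
read x: {q0, q1, q3, q4}
read x: {q0, q1, q3, q4}
read y: {q0, q1, q2, q4, q5}
read y: {q0, q1, q2, q4, q5}
read x: {q0, q1, q2, q3, q4, q5}
read x: {q0, q1, q2, q3, q4, q5}
read y: {q0, q1, q2, q4, q5}
read y: {q0, q1, q2, q4, q5}
Reachable ∩ accepting = {q0, q1} — nonempty.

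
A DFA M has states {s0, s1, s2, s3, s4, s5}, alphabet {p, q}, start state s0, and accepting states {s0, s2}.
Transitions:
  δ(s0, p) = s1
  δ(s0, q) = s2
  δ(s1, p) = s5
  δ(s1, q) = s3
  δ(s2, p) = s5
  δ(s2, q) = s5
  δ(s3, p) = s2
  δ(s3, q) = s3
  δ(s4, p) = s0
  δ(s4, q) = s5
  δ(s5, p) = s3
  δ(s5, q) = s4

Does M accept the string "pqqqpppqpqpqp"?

accepted

s0 --p--> s1
s1 --q--> s3
s3 --q--> s3
s3 --q--> s3
s3 --p--> s2
s2 --p--> s5
s5 --p--> s3
s3 --q--> s3
s3 --p--> s2
s2 --q--> s5
s5 --p--> s3
s3 --q--> s3
s3 --p--> s2
End in state s2, which is an accepting state.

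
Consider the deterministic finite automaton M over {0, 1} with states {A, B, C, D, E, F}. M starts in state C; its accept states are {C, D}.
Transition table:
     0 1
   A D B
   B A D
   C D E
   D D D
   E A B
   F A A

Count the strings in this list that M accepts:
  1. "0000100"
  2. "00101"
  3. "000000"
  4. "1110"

"0000100": accepted
"00101": accepted
"000000": accepted
"1110": accepted

4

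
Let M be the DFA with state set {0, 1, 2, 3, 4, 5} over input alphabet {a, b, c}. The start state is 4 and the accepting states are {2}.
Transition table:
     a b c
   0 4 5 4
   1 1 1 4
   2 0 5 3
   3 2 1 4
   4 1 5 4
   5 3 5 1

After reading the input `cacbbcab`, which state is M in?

4 --c--> 4
4 --a--> 1
1 --c--> 4
4 --b--> 5
5 --b--> 5
5 --c--> 1
1 --a--> 1
1 --b--> 1

1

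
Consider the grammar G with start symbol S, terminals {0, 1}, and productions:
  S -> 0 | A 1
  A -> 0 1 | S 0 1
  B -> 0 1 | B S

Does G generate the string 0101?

no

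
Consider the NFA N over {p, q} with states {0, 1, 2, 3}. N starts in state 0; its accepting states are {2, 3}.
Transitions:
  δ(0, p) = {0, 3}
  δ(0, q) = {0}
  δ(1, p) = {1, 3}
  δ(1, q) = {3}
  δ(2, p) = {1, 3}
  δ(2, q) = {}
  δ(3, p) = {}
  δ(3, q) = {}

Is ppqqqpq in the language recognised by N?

rejected

Start: {0}
read p: {0, 3}
read p: {0, 3}
read q: {0}
read q: {0}
read q: {0}
read p: {0, 3}
read q: {0}
Reachable ∩ accepting = {} — empty.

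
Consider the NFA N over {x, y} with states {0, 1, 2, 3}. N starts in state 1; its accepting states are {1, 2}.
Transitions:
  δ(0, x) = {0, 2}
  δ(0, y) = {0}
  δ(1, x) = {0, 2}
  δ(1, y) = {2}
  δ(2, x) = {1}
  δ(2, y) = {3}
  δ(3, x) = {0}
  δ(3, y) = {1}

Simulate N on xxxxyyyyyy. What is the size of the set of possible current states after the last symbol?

Start: {1}
read x: {0, 2}
read x: {0, 1, 2}
read x: {0, 1, 2}
read x: {0, 1, 2}
read y: {0, 2, 3}
read y: {0, 1, 3}
read y: {0, 1, 2}
read y: {0, 2, 3}
read y: {0, 1, 3}
read y: {0, 1, 2}
Final reachable set {0, 1, 2} has 3 states.

3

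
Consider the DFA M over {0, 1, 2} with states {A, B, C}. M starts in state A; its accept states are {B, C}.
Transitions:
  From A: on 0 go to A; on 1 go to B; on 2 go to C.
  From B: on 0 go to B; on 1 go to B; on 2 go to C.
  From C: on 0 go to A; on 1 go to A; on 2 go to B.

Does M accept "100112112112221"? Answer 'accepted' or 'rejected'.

A --1--> B
B --0--> B
B --0--> B
B --1--> B
B --1--> B
B --2--> C
C --1--> A
A --1--> B
B --2--> C
C --1--> A
A --1--> B
B --2--> C
C --2--> B
B --2--> C
C --1--> A
End in state A, which is not an accepting state.

rejected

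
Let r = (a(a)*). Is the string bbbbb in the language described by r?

No split of bbbbb into u·v has a matching u and (a)* matching v.

no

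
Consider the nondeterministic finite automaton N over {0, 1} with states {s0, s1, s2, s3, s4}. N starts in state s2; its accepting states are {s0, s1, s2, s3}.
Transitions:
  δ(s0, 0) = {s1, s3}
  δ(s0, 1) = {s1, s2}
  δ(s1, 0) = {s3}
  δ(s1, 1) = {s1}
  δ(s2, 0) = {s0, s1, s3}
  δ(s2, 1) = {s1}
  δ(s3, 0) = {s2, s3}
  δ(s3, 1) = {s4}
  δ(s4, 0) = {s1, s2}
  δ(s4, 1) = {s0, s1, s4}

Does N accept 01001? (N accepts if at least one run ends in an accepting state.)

accepted

Start: {s2}
read 0: {s0, s1, s3}
read 1: {s1, s2, s4}
read 0: {s0, s1, s2, s3}
read 0: {s0, s1, s2, s3}
read 1: {s1, s2, s4}
Reachable ∩ accepting = {s1, s2} — nonempty.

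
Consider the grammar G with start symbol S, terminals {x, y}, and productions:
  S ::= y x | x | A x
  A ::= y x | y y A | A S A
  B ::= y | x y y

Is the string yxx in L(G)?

S ⇒ Ax ⇒ yxx

yes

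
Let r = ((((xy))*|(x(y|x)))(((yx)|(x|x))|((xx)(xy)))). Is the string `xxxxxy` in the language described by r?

Split as xx·xxxy: (((xy))*|(x(y|x))) matches xx and (((yx)|(x|x))|((xx)(xy))) matches xxxy.

yes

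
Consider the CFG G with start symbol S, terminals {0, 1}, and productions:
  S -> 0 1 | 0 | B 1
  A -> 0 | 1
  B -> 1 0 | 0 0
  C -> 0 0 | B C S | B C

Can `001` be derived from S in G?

S ⇒ B1 ⇒ 001

yes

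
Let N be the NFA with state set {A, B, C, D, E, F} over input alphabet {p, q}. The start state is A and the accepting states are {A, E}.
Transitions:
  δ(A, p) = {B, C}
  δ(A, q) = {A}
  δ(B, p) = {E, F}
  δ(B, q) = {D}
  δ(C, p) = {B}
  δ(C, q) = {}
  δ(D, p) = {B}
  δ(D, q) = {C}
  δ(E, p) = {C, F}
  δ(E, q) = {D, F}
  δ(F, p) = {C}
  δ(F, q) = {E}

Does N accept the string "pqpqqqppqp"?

Start: {A}
read p: {B, C}
read q: {D}
read p: {B}
read q: {D}
read q: {C}
read q: {}
The reachable set is empty and stays empty for the remaining 4 symbols.
Reachable ∩ accepting = {} — empty.

rejected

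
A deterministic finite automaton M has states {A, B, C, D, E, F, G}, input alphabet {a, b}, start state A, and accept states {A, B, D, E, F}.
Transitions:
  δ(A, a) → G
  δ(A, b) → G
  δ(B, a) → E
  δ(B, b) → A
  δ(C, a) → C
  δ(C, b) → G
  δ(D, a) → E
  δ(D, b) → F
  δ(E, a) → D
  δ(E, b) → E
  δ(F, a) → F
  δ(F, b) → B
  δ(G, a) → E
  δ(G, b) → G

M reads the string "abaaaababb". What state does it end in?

A

A --a--> G
G --b--> G
G --a--> E
E --a--> D
D --a--> E
E --a--> D
D --b--> F
F --a--> F
F --b--> B
B --b--> A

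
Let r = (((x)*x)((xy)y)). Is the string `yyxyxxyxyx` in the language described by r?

no

No split of yyxyxxyxyx into u·v has ((x)*x) matching u and ((xy)y) matching v.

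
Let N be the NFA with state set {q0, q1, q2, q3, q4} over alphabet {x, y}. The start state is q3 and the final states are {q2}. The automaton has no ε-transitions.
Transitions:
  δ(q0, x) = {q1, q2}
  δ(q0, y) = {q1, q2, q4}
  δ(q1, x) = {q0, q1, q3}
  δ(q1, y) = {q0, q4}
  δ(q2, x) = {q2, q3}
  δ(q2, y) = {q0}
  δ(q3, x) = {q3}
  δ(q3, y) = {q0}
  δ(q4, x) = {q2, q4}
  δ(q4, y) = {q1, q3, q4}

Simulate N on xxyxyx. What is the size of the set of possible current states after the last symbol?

3

Start: {q3}
read x: {q3}
read x: {q3}
read y: {q0}
read x: {q1, q2}
read y: {q0, q4}
read x: {q1, q2, q4}
Final reachable set {q1, q2, q4} has 3 states.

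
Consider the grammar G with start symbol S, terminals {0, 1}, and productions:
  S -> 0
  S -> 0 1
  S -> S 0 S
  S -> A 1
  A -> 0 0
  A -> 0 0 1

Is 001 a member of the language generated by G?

S ⇒ A1 ⇒ 001

yes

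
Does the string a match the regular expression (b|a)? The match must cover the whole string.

yes

The right alternative a matches a.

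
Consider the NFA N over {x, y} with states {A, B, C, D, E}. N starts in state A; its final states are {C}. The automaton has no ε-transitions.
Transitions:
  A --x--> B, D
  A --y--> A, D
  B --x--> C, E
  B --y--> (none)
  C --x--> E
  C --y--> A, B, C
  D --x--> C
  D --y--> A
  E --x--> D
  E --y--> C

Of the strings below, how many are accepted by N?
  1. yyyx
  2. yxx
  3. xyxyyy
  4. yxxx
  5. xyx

yyyx: accepted
yxx: accepted
xyxyyy: rejected
yxxx: rejected
xyx: rejected

2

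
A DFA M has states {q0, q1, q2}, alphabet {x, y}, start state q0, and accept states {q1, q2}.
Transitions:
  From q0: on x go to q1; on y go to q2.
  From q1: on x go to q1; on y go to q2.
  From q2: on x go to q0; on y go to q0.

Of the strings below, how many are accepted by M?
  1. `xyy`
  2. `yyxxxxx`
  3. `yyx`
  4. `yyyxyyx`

3

`xyy`: rejected
`yyxxxxx`: accepted
`yyx`: accepted
`yyyxyyx`: accepted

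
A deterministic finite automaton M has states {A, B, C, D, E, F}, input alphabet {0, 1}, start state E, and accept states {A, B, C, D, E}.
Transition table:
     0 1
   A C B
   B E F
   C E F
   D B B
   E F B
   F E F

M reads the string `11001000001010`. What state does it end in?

E

E --1--> B
B --1--> F
F --0--> E
E --0--> F
F --1--> F
F --0--> E
E --0--> F
F --0--> E
E --0--> F
F --0--> E
E --1--> B
B --0--> E
E --1--> B
B --0--> E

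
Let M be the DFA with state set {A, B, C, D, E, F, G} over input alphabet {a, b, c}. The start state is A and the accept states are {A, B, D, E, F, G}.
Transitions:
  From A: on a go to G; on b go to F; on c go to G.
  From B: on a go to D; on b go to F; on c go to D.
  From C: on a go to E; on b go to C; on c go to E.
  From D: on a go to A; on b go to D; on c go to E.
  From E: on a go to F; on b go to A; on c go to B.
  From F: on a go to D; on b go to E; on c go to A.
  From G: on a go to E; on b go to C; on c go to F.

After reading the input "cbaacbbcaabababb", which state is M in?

E

A --c--> G
G --b--> C
C --a--> E
E --a--> F
F --c--> A
A --b--> F
F --b--> E
E --c--> B
B --a--> D
D --a--> A
A --b--> F
F --a--> D
D --b--> D
D --a--> A
A --b--> F
F --b--> E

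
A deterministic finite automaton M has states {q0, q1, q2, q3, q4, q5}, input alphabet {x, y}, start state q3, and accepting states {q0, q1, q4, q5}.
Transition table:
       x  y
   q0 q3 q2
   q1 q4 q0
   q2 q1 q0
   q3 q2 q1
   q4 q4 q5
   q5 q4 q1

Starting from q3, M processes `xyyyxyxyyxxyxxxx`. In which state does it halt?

q3 --x--> q2
q2 --y--> q0
q0 --y--> q2
q2 --y--> q0
q0 --x--> q3
q3 --y--> q1
q1 --x--> q4
q4 --y--> q5
q5 --y--> q1
q1 --x--> q4
q4 --x--> q4
q4 --y--> q5
q5 --x--> q4
q4 --x--> q4
q4 --x--> q4
q4 --x--> q4

q4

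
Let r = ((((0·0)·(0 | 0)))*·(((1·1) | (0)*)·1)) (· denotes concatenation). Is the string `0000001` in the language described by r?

Split as ε·0000001: (((0·0)·(0|0)))* matches ε and (((1·1)|(0)*)·1) matches 0000001.

yes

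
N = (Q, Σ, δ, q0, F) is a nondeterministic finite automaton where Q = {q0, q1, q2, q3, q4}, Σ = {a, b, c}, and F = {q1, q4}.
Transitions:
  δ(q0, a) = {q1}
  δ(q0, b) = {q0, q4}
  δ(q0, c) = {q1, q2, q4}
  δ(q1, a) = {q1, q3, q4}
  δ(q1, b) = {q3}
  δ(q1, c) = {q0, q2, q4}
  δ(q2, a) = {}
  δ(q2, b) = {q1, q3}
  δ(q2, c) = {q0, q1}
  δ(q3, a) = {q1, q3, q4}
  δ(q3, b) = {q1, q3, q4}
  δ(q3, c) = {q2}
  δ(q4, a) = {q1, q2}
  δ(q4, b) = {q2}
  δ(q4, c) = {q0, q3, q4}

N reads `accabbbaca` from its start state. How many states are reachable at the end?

4

Start: {q0}
read a: {q1}
read c: {q0, q2, q4}
read c: {q0, q1, q2, q3, q4}
read a: {q1, q2, q3, q4}
read b: {q1, q2, q3, q4}
read b: {q1, q2, q3, q4}
read b: {q1, q2, q3, q4}
read a: {q1, q2, q3, q4}
read c: {q0, q1, q2, q3, q4}
read a: {q1, q2, q3, q4}
Final reachable set {q1, q2, q3, q4} has 4 states.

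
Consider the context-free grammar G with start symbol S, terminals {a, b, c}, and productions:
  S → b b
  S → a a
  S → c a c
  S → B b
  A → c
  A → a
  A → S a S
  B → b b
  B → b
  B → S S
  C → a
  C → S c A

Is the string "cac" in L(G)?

S ⇒ cac

yes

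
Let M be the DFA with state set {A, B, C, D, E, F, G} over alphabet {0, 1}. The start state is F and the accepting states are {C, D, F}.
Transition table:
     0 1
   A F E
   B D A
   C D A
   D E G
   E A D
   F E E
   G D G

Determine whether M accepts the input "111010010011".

F --1--> E
E --1--> D
D --1--> G
G --0--> D
D --1--> G
G --0--> D
D --0--> E
E --1--> D
D --0--> E
E --0--> A
A --1--> E
E --1--> D
End in state D, which is an accepting state.

accepted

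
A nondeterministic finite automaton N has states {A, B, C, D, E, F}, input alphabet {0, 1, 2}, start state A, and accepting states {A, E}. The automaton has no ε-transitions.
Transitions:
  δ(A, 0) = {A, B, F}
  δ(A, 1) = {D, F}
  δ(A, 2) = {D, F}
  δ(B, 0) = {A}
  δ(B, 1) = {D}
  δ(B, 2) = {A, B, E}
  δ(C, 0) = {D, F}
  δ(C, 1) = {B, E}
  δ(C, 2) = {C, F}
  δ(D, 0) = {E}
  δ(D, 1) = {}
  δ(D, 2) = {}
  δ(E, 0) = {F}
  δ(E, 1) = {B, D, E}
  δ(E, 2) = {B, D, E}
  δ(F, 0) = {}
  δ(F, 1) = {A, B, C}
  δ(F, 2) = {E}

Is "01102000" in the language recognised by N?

accepted

Start: {A}
read 0: {A, B, F}
read 1: {A, B, C, D, F}
read 1: {A, B, C, D, E, F}
read 0: {A, B, D, E, F}
read 2: {A, B, D, E, F}
read 0: {A, B, E, F}
read 0: {A, B, F}
read 0: {A, B, F}
Reachable ∩ accepting = {A} — nonempty.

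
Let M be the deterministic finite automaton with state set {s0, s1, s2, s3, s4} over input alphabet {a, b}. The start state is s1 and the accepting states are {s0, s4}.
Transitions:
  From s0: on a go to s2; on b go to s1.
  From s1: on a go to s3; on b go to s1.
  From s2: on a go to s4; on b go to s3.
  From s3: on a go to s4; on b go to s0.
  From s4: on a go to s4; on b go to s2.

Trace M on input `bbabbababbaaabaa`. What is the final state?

s4

s1 --b--> s1
s1 --b--> s1
s1 --a--> s3
s3 --b--> s0
s0 --b--> s1
s1 --a--> s3
s3 --b--> s0
s0 --a--> s2
s2 --b--> s3
s3 --b--> s0
s0 --a--> s2
s2 --a--> s4
s4 --a--> s4
s4 --b--> s2
s2 --a--> s4
s4 --a--> s4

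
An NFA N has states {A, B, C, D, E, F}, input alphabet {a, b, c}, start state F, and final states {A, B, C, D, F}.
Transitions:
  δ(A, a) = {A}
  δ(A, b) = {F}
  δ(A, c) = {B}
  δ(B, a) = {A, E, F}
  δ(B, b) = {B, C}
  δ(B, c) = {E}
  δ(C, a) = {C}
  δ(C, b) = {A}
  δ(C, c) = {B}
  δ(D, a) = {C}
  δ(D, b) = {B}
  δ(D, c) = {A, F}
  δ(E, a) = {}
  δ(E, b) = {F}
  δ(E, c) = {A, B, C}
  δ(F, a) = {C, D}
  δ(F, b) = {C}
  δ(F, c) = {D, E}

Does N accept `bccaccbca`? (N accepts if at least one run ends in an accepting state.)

Start: {F}
read b: {C}
read c: {B}
read c: {E}
read a: {}
The reachable set is empty and stays empty for the remaining 5 symbols.
Reachable ∩ accepting = {} — empty.

rejected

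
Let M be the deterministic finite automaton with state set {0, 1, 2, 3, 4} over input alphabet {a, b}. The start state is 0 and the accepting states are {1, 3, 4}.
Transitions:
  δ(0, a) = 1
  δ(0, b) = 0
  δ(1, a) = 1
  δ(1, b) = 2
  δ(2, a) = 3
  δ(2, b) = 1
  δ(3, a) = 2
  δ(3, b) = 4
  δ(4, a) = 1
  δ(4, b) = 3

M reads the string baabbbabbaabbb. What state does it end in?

4

0 --b--> 0
0 --a--> 1
1 --a--> 1
1 --b--> 2
2 --b--> 1
1 --b--> 2
2 --a--> 3
3 --b--> 4
4 --b--> 3
3 --a--> 2
2 --a--> 3
3 --b--> 4
4 --b--> 3
3 --b--> 4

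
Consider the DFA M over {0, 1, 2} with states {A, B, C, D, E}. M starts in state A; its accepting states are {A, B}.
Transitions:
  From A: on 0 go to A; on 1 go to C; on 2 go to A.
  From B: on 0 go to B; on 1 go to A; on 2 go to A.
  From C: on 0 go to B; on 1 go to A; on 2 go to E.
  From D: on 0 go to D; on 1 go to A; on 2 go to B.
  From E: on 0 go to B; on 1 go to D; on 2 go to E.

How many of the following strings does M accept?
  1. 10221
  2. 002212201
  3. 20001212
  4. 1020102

10221: rejected
002212201: accepted
20001212: accepted
1020102: accepted

3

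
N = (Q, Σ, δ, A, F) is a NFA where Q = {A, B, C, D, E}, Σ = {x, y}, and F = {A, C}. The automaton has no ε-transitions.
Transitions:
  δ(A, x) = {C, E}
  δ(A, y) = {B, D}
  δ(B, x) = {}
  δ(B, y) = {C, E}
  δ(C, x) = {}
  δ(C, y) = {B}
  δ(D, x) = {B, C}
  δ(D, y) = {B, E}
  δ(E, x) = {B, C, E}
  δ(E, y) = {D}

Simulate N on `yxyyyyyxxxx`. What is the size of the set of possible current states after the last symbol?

3

Start: {A}
read y: {B, D}
read x: {B, C}
read y: {B, C, E}
read y: {B, C, D, E}
read y: {B, C, D, E}
read y: {B, C, D, E}
read y: {B, C, D, E}
read x: {B, C, E}
read x: {B, C, E}
read x: {B, C, E}
read x: {B, C, E}
Final reachable set {B, C, E} has 3 states.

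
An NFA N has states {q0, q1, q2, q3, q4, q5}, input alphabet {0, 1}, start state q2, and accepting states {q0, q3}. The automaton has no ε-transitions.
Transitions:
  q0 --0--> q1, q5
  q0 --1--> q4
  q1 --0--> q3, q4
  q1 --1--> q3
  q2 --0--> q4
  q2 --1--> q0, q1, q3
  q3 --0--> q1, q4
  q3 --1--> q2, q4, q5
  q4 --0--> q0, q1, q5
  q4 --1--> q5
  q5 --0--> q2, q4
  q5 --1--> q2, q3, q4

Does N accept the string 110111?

accepted

Start: {q2}
read 1: {q0, q1, q3}
read 1: {q2, q3, q4, q5}
read 0: {q0, q1, q2, q4, q5}
read 1: {q0, q1, q2, q3, q4, q5}
read 1: {q0, q1, q2, q3, q4, q5}
read 1: {q0, q1, q2, q3, q4, q5}
Reachable ∩ accepting = {q0, q3} — nonempty.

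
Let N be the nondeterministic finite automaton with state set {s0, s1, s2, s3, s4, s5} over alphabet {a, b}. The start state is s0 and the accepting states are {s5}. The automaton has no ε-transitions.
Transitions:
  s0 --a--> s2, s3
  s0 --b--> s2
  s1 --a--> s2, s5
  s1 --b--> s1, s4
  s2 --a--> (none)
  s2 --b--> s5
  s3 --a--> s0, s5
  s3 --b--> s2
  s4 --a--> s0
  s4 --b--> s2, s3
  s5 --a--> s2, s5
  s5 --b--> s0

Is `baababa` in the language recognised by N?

Start: {s0}
read b: {s2}
read a: {}
The reachable set is empty and stays empty for the remaining 5 symbols.
Reachable ∩ accepting = {} — empty.

rejected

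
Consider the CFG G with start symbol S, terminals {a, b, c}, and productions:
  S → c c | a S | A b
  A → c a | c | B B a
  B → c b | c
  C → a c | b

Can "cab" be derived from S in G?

S ⇒ Ab ⇒ cab

yes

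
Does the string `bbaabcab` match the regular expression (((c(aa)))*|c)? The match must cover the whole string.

Neither ((c(aa)))* nor c matches bbaabcab.

no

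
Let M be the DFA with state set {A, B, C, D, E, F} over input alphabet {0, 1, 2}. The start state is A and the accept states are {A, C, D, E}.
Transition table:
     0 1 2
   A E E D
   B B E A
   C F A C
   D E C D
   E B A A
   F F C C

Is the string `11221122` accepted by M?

accepted

A --1--> E
E --1--> A
A --2--> D
D --2--> D
D --1--> C
C --1--> A
A --2--> D
D --2--> D
End in state D, which is an accepting state.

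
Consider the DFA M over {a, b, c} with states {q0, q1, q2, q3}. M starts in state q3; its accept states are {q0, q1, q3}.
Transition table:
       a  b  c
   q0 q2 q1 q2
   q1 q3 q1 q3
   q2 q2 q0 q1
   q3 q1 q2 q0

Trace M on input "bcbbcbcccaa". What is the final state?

q2

q3 --b--> q2
q2 --c--> q1
q1 --b--> q1
q1 --b--> q1
q1 --c--> q3
q3 --b--> q2
q2 --c--> q1
q1 --c--> q3
q3 --c--> q0
q0 --a--> q2
q2 --a--> q2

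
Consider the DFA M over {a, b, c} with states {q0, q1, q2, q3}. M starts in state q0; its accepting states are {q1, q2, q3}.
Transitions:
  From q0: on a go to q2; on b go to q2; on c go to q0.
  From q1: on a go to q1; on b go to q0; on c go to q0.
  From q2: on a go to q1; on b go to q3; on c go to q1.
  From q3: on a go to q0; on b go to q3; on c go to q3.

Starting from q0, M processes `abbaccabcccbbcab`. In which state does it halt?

q2

q0 --a--> q2
q2 --b--> q3
q3 --b--> q3
q3 --a--> q0
q0 --c--> q0
q0 --c--> q0
q0 --a--> q2
q2 --b--> q3
q3 --c--> q3
q3 --c--> q3
q3 --c--> q3
q3 --b--> q3
q3 --b--> q3
q3 --c--> q3
q3 --a--> q0
q0 --b--> q2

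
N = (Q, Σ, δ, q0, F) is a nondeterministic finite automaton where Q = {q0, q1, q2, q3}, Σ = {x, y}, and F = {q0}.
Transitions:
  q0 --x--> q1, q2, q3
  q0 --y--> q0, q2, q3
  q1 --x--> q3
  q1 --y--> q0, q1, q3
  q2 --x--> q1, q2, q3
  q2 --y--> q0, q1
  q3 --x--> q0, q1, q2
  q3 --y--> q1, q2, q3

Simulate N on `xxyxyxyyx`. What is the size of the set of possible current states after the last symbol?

Start: {q0}
read x: {q1, q2, q3}
read x: {q0, q1, q2, q3}
read y: {q0, q1, q2, q3}
read x: {q0, q1, q2, q3}
read y: {q0, q1, q2, q3}
read x: {q0, q1, q2, q3}
read y: {q0, q1, q2, q3}
read y: {q0, q1, q2, q3}
read x: {q0, q1, q2, q3}
Final reachable set {q0, q1, q2, q3} has 4 states.

4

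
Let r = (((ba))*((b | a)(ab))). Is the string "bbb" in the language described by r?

no

No split of bbb into u·v has ((ba))* matching u and ((b|a)(ab)) matching v.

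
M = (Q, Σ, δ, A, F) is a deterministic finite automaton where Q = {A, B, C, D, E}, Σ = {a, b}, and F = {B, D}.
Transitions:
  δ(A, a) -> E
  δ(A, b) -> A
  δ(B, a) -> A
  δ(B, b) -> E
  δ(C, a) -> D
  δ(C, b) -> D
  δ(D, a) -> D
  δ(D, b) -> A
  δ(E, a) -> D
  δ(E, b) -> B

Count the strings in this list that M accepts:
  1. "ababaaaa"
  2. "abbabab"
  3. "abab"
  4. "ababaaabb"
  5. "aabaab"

"ababaaaa": accepted
"abbabab": accepted
"abab": rejected
"ababaaabb": rejected
"aabaab": rejected

2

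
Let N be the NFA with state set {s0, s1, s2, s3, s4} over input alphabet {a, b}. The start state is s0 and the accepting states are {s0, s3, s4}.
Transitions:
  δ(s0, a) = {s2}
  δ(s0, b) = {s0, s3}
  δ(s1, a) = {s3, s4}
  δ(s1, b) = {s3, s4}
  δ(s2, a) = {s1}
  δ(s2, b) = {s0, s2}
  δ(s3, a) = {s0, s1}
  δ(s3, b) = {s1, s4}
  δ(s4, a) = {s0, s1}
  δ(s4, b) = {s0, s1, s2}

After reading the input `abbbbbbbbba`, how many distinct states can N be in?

Start: {s0}
read a: {s2}
read b: {s0, s2}
read b: {s0, s2, s3}
read b: {s0, s1, s2, s3, s4}
read b: {s0, s1, s2, s3, s4}
read b: {s0, s1, s2, s3, s4}
read b: {s0, s1, s2, s3, s4}
read b: {s0, s1, s2, s3, s4}
read b: {s0, s1, s2, s3, s4}
read b: {s0, s1, s2, s3, s4}
read a: {s0, s1, s2, s3, s4}
Final reachable set {s0, s1, s2, s3, s4} has 5 states.

5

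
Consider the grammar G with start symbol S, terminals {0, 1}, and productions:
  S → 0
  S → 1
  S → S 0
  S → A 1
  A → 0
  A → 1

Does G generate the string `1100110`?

no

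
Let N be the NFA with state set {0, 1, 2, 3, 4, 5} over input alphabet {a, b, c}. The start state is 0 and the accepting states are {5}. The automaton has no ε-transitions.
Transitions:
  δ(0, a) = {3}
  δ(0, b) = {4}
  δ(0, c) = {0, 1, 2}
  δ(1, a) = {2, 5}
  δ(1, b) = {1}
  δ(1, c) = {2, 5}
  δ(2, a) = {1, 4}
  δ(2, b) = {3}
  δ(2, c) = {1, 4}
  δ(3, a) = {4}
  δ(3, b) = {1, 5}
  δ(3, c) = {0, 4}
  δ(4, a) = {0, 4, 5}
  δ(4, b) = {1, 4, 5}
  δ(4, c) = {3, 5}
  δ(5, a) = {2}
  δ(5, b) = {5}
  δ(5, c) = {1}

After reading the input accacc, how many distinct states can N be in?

Start: {0}
read a: {3}
read c: {0, 4}
read c: {0, 1, 2, 3, 5}
read a: {1, 2, 3, 4, 5}
read c: {0, 1, 2, 3, 4, 5}
read c: {0, 1, 2, 3, 4, 5}
Final reachable set {0, 1, 2, 3, 4, 5} has 6 states.

6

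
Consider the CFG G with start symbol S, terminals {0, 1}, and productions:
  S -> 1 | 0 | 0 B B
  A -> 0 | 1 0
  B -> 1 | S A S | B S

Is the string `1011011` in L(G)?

no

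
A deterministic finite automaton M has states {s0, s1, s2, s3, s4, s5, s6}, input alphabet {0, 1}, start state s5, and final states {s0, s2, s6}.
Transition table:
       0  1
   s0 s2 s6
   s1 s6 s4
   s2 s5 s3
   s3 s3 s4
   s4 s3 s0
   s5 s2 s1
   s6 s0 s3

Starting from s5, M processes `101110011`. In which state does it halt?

s4

s5 --1--> s1
s1 --0--> s6
s6 --1--> s3
s3 --1--> s4
s4 --1--> s0
s0 --0--> s2
s2 --0--> s5
s5 --1--> s1
s1 --1--> s4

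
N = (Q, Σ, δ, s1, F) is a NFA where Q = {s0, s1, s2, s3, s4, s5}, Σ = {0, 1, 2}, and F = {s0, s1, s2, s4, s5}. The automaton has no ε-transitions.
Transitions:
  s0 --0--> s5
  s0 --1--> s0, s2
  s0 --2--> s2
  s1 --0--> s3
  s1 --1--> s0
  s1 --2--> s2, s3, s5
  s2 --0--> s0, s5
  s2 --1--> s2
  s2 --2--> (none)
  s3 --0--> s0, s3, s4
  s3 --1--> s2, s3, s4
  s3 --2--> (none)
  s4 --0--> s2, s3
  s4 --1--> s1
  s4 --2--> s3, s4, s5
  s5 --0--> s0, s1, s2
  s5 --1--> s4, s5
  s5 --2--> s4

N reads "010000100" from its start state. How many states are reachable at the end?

Start: {s1}
read 0: {s3}
read 1: {s2, s3, s4}
read 0: {s0, s2, s3, s4, s5}
read 0: {s0, s1, s2, s3, s4, s5}
read 0: {s0, s1, s2, s3, s4, s5}
read 0: {s0, s1, s2, s3, s4, s5}
read 1: {s0, s1, s2, s3, s4, s5}
read 0: {s0, s1, s2, s3, s4, s5}
read 0: {s0, s1, s2, s3, s4, s5}
Final reachable set {s0, s1, s2, s3, s4, s5} has 6 states.

6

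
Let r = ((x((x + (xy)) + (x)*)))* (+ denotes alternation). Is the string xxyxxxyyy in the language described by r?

xxyxxxyyy cannot be split into zero or more pieces each matching (x((x+(xy))+(x)*)).

no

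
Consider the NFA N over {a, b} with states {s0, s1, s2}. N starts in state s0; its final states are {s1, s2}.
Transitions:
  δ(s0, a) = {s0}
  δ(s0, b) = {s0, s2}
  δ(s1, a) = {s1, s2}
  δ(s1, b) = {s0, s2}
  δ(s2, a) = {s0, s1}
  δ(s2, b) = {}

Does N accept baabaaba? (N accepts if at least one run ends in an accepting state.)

Start: {s0}
read b: {s0, s2}
read a: {s0, s1}
read a: {s0, s1, s2}
read b: {s0, s2}
read a: {s0, s1}
read a: {s0, s1, s2}
read b: {s0, s2}
read a: {s0, s1}
Reachable ∩ accepting = {s1} — nonempty.

accepted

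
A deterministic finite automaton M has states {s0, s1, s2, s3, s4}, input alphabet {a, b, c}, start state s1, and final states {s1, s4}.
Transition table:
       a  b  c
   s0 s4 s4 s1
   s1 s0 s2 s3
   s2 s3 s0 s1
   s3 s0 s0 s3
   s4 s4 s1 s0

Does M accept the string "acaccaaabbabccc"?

rejected

s1 --a--> s0
s0 --c--> s1
s1 --a--> s0
s0 --c--> s1
s1 --c--> s3
s3 --a--> s0
s0 --a--> s4
s4 --a--> s4
s4 --b--> s1
s1 --b--> s2
s2 --a--> s3
s3 --b--> s0
s0 --c--> s1
s1 --c--> s3
s3 --c--> s3
End in state s3, which is not an accepting state.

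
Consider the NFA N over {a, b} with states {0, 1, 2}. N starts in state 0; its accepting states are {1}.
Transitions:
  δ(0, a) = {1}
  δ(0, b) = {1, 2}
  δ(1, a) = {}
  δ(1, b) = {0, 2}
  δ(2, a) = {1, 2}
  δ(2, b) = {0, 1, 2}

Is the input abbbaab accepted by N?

accepted

Start: {0}
read a: {1}
read b: {0, 2}
read b: {0, 1, 2}
read b: {0, 1, 2}
read a: {1, 2}
read a: {1, 2}
read b: {0, 1, 2}
Reachable ∩ accepting = {1} — nonempty.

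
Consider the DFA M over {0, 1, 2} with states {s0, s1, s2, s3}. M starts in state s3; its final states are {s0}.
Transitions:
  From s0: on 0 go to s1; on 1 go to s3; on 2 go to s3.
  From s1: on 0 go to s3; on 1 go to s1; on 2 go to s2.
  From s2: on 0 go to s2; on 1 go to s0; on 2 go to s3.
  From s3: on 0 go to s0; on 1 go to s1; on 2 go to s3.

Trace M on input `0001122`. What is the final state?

s3 --0--> s0
s0 --0--> s1
s1 --0--> s3
s3 --1--> s1
s1 --1--> s1
s1 --2--> s2
s2 --2--> s3

s3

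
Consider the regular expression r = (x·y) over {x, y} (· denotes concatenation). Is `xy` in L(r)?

yes

Split as x·y: x matches x and y matches y.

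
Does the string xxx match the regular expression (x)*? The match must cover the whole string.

yes

Split into 3 pieces x · x · x; each matches x.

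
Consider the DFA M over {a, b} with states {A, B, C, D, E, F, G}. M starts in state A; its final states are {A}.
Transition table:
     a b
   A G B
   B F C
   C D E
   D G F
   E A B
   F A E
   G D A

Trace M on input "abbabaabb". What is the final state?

B

A --a--> G
G --b--> A
A --b--> B
B --a--> F
F --b--> E
E --a--> A
A --a--> G
G --b--> A
A --b--> B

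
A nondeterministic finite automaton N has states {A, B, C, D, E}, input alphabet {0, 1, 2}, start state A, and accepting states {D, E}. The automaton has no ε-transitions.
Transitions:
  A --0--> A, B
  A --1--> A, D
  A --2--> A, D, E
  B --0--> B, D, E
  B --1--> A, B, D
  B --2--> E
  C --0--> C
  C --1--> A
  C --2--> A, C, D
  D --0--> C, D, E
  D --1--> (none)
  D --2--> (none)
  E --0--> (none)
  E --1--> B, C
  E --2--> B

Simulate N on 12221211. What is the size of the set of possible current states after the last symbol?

Start: {A}
read 1: {A, D}
read 2: {A, D, E}
read 2: {A, B, D, E}
read 2: {A, B, D, E}
read 1: {A, B, C, D}
read 2: {A, C, D, E}
read 1: {A, B, C, D}
read 1: {A, B, D}
Final reachable set {A, B, D} has 3 states.

3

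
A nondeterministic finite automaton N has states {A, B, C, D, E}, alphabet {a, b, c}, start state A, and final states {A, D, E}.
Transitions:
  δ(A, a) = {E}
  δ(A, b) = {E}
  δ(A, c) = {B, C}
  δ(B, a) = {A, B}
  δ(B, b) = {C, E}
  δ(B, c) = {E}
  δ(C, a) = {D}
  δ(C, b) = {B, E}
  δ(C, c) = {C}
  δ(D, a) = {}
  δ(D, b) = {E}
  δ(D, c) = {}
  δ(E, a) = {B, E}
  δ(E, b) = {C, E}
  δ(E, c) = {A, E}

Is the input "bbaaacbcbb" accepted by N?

Start: {A}
read b: {E}
read b: {C, E}
read a: {B, D, E}
read a: {A, B, E}
read a: {A, B, E}
read c: {A, B, C, E}
read b: {B, C, E}
read c: {A, C, E}
read b: {B, C, E}
read b: {B, C, E}
Reachable ∩ accepting = {E} — nonempty.

accepted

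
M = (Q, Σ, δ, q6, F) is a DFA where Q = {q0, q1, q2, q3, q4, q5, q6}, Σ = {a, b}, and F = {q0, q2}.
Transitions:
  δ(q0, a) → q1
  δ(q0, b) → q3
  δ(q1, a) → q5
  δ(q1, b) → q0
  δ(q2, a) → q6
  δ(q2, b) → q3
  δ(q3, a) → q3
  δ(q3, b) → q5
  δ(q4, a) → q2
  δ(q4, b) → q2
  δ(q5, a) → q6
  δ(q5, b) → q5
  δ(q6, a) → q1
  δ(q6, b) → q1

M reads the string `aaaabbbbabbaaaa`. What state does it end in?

q1

q6 --a--> q1
q1 --a--> q5
q5 --a--> q6
q6 --a--> q1
q1 --b--> q0
q0 --b--> q3
q3 --b--> q5
q5 --b--> q5
q5 --a--> q6
q6 --b--> q1
q1 --b--> q0
q0 --a--> q1
q1 --a--> q5
q5 --a--> q6
q6 --a--> q1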